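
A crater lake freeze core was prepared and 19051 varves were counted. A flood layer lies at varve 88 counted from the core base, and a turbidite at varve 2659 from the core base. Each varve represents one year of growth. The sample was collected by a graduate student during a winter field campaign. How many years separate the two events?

2659 − 88 = 2571 varves lie between the two events.
That is 2571 years at one varve per year.

2571 years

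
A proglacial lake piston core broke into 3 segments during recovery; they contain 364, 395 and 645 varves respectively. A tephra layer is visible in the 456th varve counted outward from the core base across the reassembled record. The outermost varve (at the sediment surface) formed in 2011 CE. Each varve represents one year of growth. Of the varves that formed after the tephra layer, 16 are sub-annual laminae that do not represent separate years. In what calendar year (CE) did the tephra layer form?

1079 CE

Total varves = 364 + 395 + 645 = 1404.
1404 − 456 = 948 varves lie beyond the tephra layer toward the sediment surface.
Excluding 16 false varves: 948 − 16 = 932.
2011 − 932 = 1079 CE.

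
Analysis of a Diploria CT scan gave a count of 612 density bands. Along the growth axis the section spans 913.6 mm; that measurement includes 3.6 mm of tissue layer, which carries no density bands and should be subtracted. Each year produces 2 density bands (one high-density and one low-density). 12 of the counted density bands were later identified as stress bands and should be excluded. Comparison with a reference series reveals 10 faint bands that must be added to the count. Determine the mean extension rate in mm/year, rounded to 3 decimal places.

2.984 mm/year

After corrections the count is 612 − 12 + 10 = 610 density bands.
610 density bands at 2 per year is 610 / 2 = 305 years.
Removing the 3.6 mm offcut leaves 913.6 − 3.6 = 910.0 mm.
Mean rate = 910.0 mm / 305 years ≈ 2.984 mm/year.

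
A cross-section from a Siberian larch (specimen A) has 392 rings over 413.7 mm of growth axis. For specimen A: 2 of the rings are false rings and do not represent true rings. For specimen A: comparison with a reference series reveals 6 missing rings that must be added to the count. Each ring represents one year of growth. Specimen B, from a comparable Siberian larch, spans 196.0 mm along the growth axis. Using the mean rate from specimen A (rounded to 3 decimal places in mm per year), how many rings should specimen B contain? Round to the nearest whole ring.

188 rings

Specimen A: after corrections the count is 392 − 2 + 6 = 396 rings.
A: Mean rate = 413.7 mm / 396 years ≈ 1.045 mm/year.
B spans 196.0 / 1.045 = 187.56 years ≈ 188 rings.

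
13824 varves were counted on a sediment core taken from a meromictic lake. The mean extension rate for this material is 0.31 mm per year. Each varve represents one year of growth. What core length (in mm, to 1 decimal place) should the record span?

13824 years of growth are recorded.
Predicted length = 0.31 mm/year × 13824 years = 4285.4 mm.

4285.4 mm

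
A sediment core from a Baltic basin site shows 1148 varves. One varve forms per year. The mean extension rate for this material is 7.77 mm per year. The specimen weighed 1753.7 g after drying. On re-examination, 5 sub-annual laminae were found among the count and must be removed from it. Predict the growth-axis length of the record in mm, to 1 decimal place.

After corrections the count is 1148 − 5 = 1143 varves.
Length ≈ 7.77 × 1143 = 8881.1 mm.

8881.1 mm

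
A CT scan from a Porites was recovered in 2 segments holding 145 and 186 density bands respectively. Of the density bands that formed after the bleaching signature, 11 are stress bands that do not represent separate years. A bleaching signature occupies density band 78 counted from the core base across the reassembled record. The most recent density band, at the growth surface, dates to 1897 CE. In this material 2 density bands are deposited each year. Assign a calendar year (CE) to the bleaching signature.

1776 CE

Total density bands = 145 + 186 = 331.
Between density band 78 and the growth surface there are 331 − 78 = 253 density bands.
Removing the 11 false density bands leaves 253 − 11 = 242 true density bands beyond the bleaching signature.
242 density bands at 2 per year is 242 / 2 = 121 years.
1897 − 121 = 1776 CE.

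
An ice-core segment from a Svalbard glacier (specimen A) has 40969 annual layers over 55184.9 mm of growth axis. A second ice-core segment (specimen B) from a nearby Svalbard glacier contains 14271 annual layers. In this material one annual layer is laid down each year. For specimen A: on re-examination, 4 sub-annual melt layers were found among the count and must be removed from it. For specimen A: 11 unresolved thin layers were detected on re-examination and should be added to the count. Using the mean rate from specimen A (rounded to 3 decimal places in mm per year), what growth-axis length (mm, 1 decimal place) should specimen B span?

Specimen A: correcting the raw count gives 40969 − 4 + 11 = 40976 true annual layers.
A: Extension rate ≈ 55184.9 / 40976 = 1.347 mm/yr.
For B, 1.347 mm/year × 14271 years = 19223.0 mm.

19223.0 mm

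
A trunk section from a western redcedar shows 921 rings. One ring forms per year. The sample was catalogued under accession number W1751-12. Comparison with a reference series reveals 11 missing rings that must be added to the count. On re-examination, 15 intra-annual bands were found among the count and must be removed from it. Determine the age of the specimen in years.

Adjusted count: 921 − 15 + 11 = 917 rings.
With a one-to-one ring periodicity this is 917 years.

917 years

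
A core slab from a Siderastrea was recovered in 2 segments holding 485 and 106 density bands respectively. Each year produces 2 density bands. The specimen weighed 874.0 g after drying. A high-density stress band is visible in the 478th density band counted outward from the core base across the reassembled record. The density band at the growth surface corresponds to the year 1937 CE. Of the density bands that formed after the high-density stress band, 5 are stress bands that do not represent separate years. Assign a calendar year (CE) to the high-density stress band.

1883 CE

Total density bands = 485 + 106 = 591.
The high-density stress band sits at density band 478 from the core base, so 591 − 478 = 113 density bands formed after it.
Excluding 5 false density bands: 113 − 5 = 108.
With 2 density bands per year, 108 / 2 = 54 years.
Counting back 54 years from 1937 CE places the high-density stress band in 1937 − 54 = 1883 CE.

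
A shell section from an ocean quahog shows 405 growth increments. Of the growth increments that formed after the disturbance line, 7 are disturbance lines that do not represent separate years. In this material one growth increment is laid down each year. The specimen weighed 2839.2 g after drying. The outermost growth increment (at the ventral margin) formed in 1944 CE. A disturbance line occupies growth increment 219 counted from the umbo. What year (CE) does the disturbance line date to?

Between growth increment 219 and the ventral margin there are 405 − 219 = 186 growth increments.
Excluding 7 false growth increments: 186 − 7 = 179.
The growth increment at the ventral margin is 1944 CE, so the disturbance line dates to 1944 − 179 = 1765 CE.

1765 CE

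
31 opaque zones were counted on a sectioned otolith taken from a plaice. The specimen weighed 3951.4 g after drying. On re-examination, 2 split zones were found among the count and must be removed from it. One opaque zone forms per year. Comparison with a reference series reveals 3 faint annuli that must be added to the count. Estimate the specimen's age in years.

After corrections the count is 31 − 2 + 3 = 32 opaque zones.
At one opaque zone per year, that is 32 years.

32 years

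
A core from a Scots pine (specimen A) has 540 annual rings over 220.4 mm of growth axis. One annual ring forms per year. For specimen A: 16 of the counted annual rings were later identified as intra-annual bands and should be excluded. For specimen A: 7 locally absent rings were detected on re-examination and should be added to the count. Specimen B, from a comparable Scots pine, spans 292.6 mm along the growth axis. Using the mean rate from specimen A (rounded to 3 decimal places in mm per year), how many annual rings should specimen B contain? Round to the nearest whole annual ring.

705 annual rings

Specimen A: adjusted count: 540 − 16 + 7 = 531 annual rings.
A: Extension rate ≈ 220.4 / 531 = 0.415 mm/year.
Specimen B: 292.6 mm / 0.415 mm per year = 705.06 years ≈ 705 annual rings.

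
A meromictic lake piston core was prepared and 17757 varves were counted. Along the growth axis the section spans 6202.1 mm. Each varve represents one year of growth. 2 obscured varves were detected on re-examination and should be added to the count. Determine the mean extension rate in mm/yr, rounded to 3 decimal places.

0.349 mm/yr

After corrections the count is 17757 + 2 = 17759 varves.
6202.1 mm over 17759 years gives 6202.1 / 17759 ≈ 0.349 mm/yr.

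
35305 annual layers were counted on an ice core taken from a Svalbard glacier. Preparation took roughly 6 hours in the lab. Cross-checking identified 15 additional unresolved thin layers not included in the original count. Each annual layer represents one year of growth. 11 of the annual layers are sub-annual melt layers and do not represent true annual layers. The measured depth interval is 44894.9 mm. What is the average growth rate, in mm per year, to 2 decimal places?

1.27 mm per year

After corrections the count is 35305 − 11 + 15 = 35309 annual layers.
44894.9 mm over 35309 years gives 44894.9 / 35309 ≈ 1.27 mm per year.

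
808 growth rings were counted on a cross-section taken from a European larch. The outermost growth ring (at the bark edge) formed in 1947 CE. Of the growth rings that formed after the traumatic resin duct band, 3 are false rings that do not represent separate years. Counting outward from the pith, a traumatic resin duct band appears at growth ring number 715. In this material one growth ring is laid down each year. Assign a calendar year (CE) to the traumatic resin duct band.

1857 CE

The traumatic resin duct band sits at growth ring 715 from the pith, so 808 − 715 = 93 growth rings formed after it.
Removing the 3 false growth rings leaves 93 − 3 = 90 true growth rings beyond the traumatic resin duct band.
Counting back 90 years from 1947 CE places the traumatic resin duct band in 1947 − 90 = 1857 CE.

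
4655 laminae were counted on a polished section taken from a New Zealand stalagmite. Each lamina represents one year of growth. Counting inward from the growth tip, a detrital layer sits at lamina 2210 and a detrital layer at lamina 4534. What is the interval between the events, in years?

2324 yr

4534 − 2210 = 2324 laminae lie between the two events.
At one lamina per year, 2324 years elapsed between them.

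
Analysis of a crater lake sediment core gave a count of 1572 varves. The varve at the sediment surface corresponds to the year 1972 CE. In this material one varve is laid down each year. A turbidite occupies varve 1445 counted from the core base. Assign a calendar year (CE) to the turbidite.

Between varve 1445 and the sediment surface there are 1572 − 1445 = 127 varves.
Counting back 127 years from 1972 CE places the turbidite in 1972 − 127 = 1845 CE.

1845 CE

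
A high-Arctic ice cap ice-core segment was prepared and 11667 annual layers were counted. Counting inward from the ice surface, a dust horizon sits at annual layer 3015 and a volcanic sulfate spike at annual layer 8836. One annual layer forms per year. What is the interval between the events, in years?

5821 years

Separation: 8836 − 3015 = 5821 annual layers.
At one annual layer per year, 5821 years elapsed between them.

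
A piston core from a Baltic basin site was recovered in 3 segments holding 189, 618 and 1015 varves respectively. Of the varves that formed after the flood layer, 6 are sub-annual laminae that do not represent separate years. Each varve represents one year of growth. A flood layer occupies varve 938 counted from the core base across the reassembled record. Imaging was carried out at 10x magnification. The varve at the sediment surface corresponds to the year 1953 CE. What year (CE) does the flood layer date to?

Total varves = 189 + 618 + 1015 = 1822.
1822 − 938 = 884 varves lie beyond the flood layer toward the sediment surface.
884 − 6 false = 878 true varves after the flood layer.
1953 − 878 = 1075 CE.

1075 CE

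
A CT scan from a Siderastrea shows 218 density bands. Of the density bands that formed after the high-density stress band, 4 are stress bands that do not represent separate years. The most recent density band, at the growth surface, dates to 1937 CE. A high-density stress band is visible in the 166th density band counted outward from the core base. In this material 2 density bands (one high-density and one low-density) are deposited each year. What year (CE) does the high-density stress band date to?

1913 CE

The high-density stress band sits at density band 166 from the core base, so 218 − 166 = 52 density bands formed after it.
Excluding 4 false density bands: 52 − 4 = 48.
With 2 density bands per year, 48 / 2 = 24 years.
The density band at the growth surface is 1937 CE, so the high-density stress band dates to 1937 − 24 = 1913 CE.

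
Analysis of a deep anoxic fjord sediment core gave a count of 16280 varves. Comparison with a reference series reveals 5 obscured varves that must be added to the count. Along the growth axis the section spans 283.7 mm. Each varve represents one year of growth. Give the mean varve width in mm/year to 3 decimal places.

True varve count = 16280 + 5 = 16285.
Extension rate ≈ 283.7 / 16285 = 0.017 mm/year.

0.017 mm/year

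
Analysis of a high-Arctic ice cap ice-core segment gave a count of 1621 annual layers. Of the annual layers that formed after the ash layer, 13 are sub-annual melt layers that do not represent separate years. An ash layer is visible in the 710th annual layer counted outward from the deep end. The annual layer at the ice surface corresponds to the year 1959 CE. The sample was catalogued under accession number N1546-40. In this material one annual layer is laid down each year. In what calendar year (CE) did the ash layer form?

The ash layer sits at annual layer 710 from the deep end, so 1621 − 710 = 911 annual layers formed after it.
Removing the 13 false annual layers leaves 911 − 13 = 898 true annual layers beyond the ash layer.
The annual layer at the ice surface is 1959 CE, so the ash layer dates to 1959 − 898 = 1061 CE.

1061 CE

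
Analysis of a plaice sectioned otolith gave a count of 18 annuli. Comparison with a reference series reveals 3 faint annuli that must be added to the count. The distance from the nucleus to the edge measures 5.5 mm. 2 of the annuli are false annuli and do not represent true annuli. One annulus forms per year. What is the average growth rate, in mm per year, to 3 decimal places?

After corrections the count is 18 − 2 + 3 = 19 annuli.
Extension rate ≈ 5.5 / 19 = 0.289 mm per year.

0.289 mm per year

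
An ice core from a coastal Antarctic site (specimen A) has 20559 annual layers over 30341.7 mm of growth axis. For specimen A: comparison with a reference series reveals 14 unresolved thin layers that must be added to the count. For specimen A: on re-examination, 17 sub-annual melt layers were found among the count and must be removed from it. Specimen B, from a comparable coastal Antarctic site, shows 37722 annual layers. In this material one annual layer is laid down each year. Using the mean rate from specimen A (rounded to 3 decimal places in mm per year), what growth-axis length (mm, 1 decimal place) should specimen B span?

Specimen A: true annual layer count = 20559 − 17 + 14 = 20556.
A: Mean rate = 30341.7 mm / 20556 years ≈ 1.476 mm/year.
Length of B = 1.476 × 37722 = 55677.7 mm.

55677.7 mm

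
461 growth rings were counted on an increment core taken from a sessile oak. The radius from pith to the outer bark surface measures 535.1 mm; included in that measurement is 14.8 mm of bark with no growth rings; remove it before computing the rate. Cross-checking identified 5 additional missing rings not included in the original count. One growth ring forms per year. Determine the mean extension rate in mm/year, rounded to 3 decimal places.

1.117 mm/year

Adjusted count: 461 + 5 = 466 growth rings.
The growth record spans 535.1 − 14.8 = 520.3 mm.
Extension rate ≈ 520.3 / 466 = 1.117 mm/year.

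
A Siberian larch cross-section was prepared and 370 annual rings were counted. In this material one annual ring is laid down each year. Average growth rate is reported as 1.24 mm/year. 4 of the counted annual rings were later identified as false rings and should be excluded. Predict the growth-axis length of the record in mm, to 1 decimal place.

Adjusted count: 370 − 4 = 366 annual rings.
366 years at 1.24 mm/year gives 1.24 × 366 = 453.8 mm.

453.8 mm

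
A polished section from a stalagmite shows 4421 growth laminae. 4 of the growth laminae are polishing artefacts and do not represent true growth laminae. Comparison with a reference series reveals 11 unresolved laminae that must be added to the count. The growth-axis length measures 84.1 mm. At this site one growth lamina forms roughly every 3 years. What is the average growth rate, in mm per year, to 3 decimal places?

Correcting the raw count gives 4421 − 4 + 11 = 4428 true growth laminae.
4428 growth laminae at 3 years each span 4428 × 3 = 13284 years.
Extension rate ≈ 84.1 / 13284 = 0.006 mm per year.

0.006 mm per year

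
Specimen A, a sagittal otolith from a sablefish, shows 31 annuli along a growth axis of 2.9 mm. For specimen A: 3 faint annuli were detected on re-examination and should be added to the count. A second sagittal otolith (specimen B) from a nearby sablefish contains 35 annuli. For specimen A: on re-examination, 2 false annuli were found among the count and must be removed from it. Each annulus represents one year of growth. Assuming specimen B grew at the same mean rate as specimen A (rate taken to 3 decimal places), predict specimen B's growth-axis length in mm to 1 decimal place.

3.2 mm

Specimen A: adjusted count: 31 − 2 + 3 = 32 annuli.
A: 2.9 mm over 32 years gives 2.9 / 32 ≈ 0.091 mm/year.
For B, 0.091 mm/year × 35 years = 3.2 mm.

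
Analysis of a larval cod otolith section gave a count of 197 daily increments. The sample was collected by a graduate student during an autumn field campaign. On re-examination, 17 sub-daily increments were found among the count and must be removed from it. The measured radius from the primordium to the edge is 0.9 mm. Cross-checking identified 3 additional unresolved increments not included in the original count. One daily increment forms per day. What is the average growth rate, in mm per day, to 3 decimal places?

0.005 mm per day

True daily increment count = 197 − 17 + 3 = 183.
Extension rate ≈ 0.9 / 183 = 0.005 mm per day.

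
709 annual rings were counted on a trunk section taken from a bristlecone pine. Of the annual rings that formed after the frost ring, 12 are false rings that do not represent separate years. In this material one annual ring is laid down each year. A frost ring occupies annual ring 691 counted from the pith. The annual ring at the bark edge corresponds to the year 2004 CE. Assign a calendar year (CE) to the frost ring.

1998 CE

Between annual ring 691 and the bark edge there are 709 − 691 = 18 annual rings.
Removing the 12 false annual rings leaves 18 − 12 = 6 true annual rings beyond the frost ring.
Counting back 6 years from 2004 CE places the frost ring in 2004 − 6 = 1998 CE.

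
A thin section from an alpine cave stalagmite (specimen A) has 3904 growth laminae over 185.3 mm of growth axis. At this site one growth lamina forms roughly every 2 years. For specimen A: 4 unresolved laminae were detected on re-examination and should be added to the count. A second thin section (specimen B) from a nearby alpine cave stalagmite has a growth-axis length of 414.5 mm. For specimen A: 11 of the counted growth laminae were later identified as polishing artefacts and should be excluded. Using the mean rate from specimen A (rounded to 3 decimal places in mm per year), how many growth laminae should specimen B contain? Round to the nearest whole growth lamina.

Specimen A: correcting the raw count gives 3904 − 11 + 4 = 3897 true growth laminae.
Specimen A: at 2 years per growth lamina, 3897 × 2 = 7794 years.
A: Mean rate = 185.3 mm / 7794 years ≈ 0.024 mm per year.
B spans 414.5 / 0.024 = 17270.83 years; at 2 years per growth lamina that is 17270.83 / 2 ≈ 8635 growth laminae.

8635 growth laminae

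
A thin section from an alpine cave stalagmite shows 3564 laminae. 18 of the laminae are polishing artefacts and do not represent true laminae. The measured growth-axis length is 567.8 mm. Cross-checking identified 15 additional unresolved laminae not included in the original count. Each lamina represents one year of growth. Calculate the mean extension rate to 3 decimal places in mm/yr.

0.159 mm/yr

Adjusted count: 3564 − 18 + 15 = 3561 laminae.
Extension rate ≈ 567.8 / 3561 = 0.159 mm/yr.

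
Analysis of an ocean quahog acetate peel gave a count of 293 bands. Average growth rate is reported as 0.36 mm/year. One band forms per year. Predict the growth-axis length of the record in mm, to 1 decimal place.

The record spans 293 years at 0.36 mm per year.
293 years at 0.36 mm/year gives 0.36 × 293 = 105.5 mm.

105.5 mm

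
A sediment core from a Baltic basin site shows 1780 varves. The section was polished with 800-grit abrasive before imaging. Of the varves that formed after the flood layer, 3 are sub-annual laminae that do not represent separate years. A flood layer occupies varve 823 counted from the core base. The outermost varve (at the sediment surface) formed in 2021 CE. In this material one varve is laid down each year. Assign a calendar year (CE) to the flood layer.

1067 CE

1780 − 823 = 957 varves lie beyond the flood layer toward the sediment surface.
Removing the 3 false varves leaves 957 − 3 = 954 true varves beyond the flood layer.
Counting back 954 years from 2021 CE places the flood layer in 2021 − 954 = 1067 CE.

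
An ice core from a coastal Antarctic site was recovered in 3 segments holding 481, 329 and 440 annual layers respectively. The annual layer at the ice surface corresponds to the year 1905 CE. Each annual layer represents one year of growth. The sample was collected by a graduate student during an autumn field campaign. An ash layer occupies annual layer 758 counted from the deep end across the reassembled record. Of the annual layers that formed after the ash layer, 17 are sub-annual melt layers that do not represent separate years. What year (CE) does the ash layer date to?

Total annual layers = 481 + 329 + 440 = 1250.
1250 − 758 = 492 annual layers lie beyond the ash layer toward the ice surface.
Removing the 17 false annual layers leaves 492 − 17 = 475 true annual layers beyond the ash layer.
The annual layer at the ice surface is 1905 CE, so the ash layer dates to 1905 − 475 = 1430 CE.

1430 CE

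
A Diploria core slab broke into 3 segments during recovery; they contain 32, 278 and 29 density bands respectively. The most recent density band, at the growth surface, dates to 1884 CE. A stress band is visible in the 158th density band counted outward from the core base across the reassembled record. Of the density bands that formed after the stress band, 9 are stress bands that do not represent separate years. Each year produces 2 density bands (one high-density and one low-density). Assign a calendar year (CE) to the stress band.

1798 CE

Total density bands = 32 + 278 + 29 = 339.
The stress band sits at density band 158 from the core base, so 339 − 158 = 181 density bands formed after it.
181 − 9 false = 172 true density bands after the stress band.
With 2 density bands per year, 172 / 2 = 86 years.
Counting back 86 years from 1884 CE places the stress band in 1884 − 86 = 1798 CE.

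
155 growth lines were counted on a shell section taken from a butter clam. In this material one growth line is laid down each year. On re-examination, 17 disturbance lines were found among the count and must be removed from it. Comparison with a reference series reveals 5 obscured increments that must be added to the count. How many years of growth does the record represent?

Adjusted count: 155 − 17 + 5 = 143 growth lines.
At one growth line per year, that is 143 years.

143 yr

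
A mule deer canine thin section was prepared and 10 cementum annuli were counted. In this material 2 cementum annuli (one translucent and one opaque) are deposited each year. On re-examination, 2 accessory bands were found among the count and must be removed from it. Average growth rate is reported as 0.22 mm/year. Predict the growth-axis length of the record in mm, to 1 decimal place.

0.9 mm

Adjusted count: 10 − 2 = 8 cementum annuli.
Dividing by 2 cementum annuli per year: 8 / 2 = 4 years.
Predicted length = 0.22 mm/year × 4 years = 0.9 mm.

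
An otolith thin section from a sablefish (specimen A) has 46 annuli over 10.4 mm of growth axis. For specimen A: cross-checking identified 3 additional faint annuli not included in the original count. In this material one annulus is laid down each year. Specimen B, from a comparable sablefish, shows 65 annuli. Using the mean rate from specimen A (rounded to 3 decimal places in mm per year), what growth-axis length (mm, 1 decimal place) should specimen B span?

13.8 mm

Specimen A: correcting the raw count gives 46 + 3 = 49 true annuli.
A: Mean rate = 10.4 mm / 49 years ≈ 0.212 mm/year.
Length of B = 0.212 × 65 = 13.8 mm.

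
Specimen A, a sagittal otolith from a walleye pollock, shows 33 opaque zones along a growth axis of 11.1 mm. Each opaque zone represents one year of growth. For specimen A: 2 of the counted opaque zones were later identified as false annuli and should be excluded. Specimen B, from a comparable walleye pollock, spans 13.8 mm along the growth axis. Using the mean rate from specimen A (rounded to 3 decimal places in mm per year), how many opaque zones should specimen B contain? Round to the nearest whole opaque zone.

Specimen A: after corrections the count is 33 − 2 = 31 opaque zones.
A: Mean rate = 11.1 mm / 31 years ≈ 0.358 mm per year.
For B, 13.8 / 0.358 = 38.55 years ≈ 39 opaque zones.

39 opaque zones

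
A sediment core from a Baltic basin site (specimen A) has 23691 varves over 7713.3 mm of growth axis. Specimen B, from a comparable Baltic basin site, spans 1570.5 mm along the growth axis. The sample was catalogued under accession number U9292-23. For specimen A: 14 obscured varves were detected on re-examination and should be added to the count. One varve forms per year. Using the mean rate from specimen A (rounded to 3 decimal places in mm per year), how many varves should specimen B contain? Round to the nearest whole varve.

Specimen A: true varve count = 23691 + 14 = 23705.
A: Mean rate = 7713.3 mm / 23705 years ≈ 0.325 mm per year.
For B, 1570.5 / 0.325 = 4832.31 years ≈ 4832 varves.

4832 varves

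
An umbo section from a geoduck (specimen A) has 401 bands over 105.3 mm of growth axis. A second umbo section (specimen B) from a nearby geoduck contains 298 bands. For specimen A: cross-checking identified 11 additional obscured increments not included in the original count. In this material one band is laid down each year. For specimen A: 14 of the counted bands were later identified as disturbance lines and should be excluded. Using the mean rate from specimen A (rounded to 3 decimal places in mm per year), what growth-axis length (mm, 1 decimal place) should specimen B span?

Specimen A: correcting the raw count gives 401 − 14 + 11 = 398 true bands.
A: Extension rate ≈ 105.3 / 398 = 0.265 mm/year.
B's length ≈ 0.265 × 298 = 79.0 mm.

79.0 mm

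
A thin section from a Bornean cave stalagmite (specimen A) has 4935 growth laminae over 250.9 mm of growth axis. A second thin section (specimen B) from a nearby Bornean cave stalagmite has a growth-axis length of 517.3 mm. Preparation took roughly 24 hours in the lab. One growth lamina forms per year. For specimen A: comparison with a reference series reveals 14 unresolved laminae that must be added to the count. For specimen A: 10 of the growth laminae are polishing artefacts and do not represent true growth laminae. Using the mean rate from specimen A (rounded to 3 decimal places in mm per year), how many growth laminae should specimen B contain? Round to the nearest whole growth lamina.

10143 growth laminae

Specimen A: correcting the raw count gives 4935 − 10 + 14 = 4939 true growth laminae.
A: Extension rate ≈ 250.9 / 4939 = 0.051 mm per year.
B spans 517.3 / 0.051 = 10143.14 years ≈ 10143 growth laminae.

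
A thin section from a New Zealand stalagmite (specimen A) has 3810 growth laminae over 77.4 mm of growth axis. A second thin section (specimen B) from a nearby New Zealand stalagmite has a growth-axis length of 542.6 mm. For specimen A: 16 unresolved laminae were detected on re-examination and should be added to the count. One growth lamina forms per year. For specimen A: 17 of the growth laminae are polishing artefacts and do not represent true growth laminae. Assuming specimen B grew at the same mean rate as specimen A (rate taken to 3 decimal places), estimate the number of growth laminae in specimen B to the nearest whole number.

Specimen A: correcting the raw count gives 3810 − 17 + 16 = 3809 true growth laminae.
A: Extension rate ≈ 77.4 / 3809 = 0.020 mm per year.
For B, 542.6 / 0.020 = 27130.00 years ≈ 27130 growth laminae.

27130 growth laminae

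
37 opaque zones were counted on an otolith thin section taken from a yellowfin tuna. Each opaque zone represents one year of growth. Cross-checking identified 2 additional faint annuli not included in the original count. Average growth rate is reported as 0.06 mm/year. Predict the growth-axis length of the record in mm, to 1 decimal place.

After corrections the count is 37 + 2 = 39 opaque zones.
Length ≈ 0.06 × 39 = 2.3 mm.

2.3 mm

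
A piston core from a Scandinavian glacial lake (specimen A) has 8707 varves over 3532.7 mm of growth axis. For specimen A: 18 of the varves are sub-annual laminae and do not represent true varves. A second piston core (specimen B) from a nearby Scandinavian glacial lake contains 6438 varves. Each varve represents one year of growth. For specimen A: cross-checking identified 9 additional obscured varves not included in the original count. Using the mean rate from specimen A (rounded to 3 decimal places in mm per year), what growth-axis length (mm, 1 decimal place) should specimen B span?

Specimen A: correcting the raw count gives 8707 − 18 + 9 = 8698 true varves.
A: Mean rate = 3532.7 mm / 8698 years ≈ 0.406 mm/yr.
Length of B = 0.406 × 6438 = 2613.8 mm.

2613.8 mm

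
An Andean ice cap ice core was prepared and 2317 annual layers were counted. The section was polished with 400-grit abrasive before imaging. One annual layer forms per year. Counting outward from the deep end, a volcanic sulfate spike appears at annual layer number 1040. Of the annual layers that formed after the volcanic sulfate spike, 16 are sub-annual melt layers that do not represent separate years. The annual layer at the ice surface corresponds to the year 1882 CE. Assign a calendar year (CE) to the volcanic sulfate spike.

621 CE

The volcanic sulfate spike sits at annual layer 1040 from the deep end, so 2317 − 1040 = 1277 annual layers formed after it.
1277 − 16 false = 1261 true annual layers after the volcanic sulfate spike.
1882 − 1261 = 621 CE.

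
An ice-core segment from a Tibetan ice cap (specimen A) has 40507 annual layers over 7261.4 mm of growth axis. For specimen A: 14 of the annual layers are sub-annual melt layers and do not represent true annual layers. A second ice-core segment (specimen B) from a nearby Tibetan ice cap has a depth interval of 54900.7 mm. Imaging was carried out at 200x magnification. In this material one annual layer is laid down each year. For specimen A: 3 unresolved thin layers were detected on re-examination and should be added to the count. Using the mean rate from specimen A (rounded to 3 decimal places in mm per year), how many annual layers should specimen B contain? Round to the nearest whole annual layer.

306708 annual layers

Specimen A: adjusted count: 40507 − 14 + 3 = 40496 annual layers.
A: Extension rate ≈ 7261.4 / 40496 = 0.179 mm per year.
For B, 54900.7 / 0.179 = 306707.82 years ≈ 306708 annual layers.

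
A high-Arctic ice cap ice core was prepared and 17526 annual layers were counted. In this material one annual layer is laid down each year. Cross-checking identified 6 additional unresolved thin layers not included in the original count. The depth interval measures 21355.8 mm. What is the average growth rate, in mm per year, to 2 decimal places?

Adjusted count: 17526 + 6 = 17532 annual layers.
21355.8 mm over 17532 years gives 21355.8 / 17532 ≈ 1.22 mm per year.

1.22 mm per year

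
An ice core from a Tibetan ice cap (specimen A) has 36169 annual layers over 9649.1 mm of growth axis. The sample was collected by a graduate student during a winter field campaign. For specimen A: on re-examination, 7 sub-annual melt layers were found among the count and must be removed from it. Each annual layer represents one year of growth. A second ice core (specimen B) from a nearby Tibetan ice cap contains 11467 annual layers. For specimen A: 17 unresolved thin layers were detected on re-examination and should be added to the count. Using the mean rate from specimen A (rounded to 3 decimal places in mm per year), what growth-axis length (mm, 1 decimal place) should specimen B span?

Specimen A: adjusted count: 36169 − 7 + 17 = 36179 annual layers.
A: 9649.1 mm over 36179 years gives 9649.1 / 36179 ≈ 0.267 mm/yr.
B's length ≈ 0.267 × 11467 = 3061.7 mm.

3061.7 mm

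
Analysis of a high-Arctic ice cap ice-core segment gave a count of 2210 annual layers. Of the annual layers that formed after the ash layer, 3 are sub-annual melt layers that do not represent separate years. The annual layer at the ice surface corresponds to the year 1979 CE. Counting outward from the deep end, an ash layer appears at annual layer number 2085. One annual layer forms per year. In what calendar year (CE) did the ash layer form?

1857 CE

Between annual layer 2085 and the ice surface there are 2210 − 2085 = 125 annual layers.
Excluding 3 false annual layers: 125 − 3 = 122.
1979 − 122 = 1857 CE.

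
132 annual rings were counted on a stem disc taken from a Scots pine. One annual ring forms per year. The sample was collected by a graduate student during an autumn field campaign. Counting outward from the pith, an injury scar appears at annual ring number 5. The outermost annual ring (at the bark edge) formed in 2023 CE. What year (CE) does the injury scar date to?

1896 CE

Between annual ring 5 and the bark edge there are 132 − 5 = 127 annual rings.
The annual ring at the bark edge is 2023 CE, so the injury scar dates to 2023 − 127 = 1896 CE.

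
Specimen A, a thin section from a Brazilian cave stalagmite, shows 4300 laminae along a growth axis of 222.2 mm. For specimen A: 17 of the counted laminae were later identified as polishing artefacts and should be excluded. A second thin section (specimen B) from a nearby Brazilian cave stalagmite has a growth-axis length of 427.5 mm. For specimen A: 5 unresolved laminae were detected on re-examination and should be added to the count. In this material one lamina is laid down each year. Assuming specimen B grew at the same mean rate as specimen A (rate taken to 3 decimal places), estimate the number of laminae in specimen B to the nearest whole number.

Specimen A: adjusted count: 4300 − 17 + 5 = 4288 laminae.
A: Extension rate ≈ 222.2 / 4288 = 0.052 mm/yr.
Specimen B: 427.5 mm / 0.052 mm per year = 8221.15 years ≈ 8221 laminae.

8221 laminae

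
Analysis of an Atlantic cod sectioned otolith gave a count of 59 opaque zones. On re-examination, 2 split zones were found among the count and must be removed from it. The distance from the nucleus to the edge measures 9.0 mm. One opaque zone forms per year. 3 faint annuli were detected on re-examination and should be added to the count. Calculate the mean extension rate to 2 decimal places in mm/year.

0.15 mm/year

After corrections the count is 59 − 2 + 3 = 60 opaque zones.
Mean rate = 9.0 mm / 60 years ≈ 0.15 mm/year.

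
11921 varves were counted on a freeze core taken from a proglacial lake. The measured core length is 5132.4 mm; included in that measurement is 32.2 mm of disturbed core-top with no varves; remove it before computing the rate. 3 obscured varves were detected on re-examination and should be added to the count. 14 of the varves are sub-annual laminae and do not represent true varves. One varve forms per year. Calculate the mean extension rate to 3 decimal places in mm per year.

After corrections the count is 11921 − 14 + 3 = 11910 varves.
Net length = 5132.4 − 32.2 = 5100.2 mm.
Mean rate = 5100.2 mm / 11910 years ≈ 0.428 mm per year.

0.428 mm per year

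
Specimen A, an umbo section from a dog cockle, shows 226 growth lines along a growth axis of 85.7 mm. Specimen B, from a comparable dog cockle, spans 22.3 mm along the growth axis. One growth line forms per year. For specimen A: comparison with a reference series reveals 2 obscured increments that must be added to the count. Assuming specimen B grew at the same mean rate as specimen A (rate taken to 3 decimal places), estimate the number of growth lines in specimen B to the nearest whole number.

59 growth lines

Specimen A: true growth line count = 226 + 2 = 228.
A: Extension rate ≈ 85.7 / 228 = 0.376 mm/yr.
Specimen B: 22.3 mm / 0.376 mm per year = 59.31 years ≈ 59 growth lines.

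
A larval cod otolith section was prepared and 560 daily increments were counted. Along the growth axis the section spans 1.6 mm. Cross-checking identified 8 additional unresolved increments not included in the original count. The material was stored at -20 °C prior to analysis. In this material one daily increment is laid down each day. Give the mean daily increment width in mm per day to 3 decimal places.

0.003 mm per day

Adjusted count: 560 + 8 = 568 daily increments.
Extension rate ≈ 1.6 / 568 = 0.003 mm per day.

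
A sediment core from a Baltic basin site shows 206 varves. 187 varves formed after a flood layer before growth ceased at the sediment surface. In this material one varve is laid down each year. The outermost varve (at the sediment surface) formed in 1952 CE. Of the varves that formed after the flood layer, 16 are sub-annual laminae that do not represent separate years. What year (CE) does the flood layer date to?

187 varves formed after the flood layer.
Excluding 16 false varves: 187 − 16 = 171.
1952 − 171 = 1781 CE.

1781 CE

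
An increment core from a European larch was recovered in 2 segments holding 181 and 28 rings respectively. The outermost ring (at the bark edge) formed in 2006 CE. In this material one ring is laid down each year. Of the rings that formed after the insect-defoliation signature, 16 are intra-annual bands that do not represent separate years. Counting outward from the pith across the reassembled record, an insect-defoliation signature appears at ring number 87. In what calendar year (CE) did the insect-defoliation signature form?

1900 CE

Total rings = 181 + 28 = 209.
The insect-defoliation signature sits at ring 87 from the pith, so 209 − 87 = 122 rings formed after it.
Removing the 16 false rings leaves 122 − 16 = 106 true rings beyond the insect-defoliation signature.
Counting back 106 years from 2006 CE places the insect-defoliation signature in 2006 − 106 = 1900 CE.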